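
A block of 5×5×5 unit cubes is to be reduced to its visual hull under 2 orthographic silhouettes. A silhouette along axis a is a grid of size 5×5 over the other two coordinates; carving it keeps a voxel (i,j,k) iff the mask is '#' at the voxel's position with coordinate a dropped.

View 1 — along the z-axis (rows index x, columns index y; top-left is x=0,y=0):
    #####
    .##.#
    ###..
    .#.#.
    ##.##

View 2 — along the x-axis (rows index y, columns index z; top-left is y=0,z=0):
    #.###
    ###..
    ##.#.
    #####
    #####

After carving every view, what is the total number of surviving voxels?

initial block: 5^3 = 125
step 1: project along z, AND mask (17/25) → |grid| = 85
step 2: project along x, AND mask (20/25) → |grid| = 66

voxel count = 66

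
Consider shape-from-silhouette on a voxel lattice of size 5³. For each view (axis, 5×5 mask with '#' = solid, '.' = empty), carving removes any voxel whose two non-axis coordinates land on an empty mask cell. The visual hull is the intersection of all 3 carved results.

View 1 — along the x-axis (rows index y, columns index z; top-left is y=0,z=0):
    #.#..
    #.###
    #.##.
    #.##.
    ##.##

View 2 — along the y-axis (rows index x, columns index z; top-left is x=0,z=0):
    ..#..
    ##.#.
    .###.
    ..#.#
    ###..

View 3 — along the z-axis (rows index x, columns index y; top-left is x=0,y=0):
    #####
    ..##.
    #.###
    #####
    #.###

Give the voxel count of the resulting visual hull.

|visual hull| = 29

initial block: 5^3 = 125
[1] x-view keeps 16 columns → grid now 80
[2] y-view keeps 12 columns → grid now 39
[3] z-view keeps 20 columns → grid now 29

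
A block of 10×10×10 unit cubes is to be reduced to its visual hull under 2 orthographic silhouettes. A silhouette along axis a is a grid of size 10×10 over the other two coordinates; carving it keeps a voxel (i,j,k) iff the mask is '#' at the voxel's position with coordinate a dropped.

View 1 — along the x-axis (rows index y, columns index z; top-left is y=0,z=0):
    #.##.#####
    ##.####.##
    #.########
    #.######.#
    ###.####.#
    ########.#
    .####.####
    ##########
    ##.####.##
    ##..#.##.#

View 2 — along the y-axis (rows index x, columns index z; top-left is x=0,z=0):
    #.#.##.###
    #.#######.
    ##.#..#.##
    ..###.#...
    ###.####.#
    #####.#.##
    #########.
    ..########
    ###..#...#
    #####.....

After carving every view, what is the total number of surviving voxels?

|visual hull| = 559

initial block: 10^3 = 1000
after view 1 [x-axis, 82 of 100 cells solid] → remaining = 820
after view 2 [y-axis, 68 of 100 cells solid] → remaining = 559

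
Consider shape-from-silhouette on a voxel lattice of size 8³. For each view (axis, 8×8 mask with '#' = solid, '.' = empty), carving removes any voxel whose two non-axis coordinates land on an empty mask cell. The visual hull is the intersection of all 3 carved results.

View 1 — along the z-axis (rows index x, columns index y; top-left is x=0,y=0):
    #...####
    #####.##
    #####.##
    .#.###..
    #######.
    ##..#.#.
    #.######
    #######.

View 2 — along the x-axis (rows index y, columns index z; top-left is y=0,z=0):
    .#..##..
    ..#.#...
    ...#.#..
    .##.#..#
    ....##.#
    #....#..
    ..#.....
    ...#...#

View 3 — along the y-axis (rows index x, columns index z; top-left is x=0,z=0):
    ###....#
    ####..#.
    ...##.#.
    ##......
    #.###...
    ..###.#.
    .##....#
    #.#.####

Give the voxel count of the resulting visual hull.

full grid |V| = 512
[1] z-view keeps 48 columns → grid now 384
[2] x-view keeps 19 columns → grid now 116
[3] y-view keeps 31 columns → grid now 55

remaining voxels: 55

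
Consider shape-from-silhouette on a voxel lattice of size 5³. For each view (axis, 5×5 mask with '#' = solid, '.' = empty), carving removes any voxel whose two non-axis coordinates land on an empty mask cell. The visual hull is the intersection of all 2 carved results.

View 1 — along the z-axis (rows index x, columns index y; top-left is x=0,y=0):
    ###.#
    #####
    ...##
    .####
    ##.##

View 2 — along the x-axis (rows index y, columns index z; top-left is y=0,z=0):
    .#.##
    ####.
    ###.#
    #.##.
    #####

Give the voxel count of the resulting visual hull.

remaining voxels: 74

full grid |V| = 125
V1 z: intersect with XY mask (19 set) -- 95 left
V2 x: intersect with YZ mask (19 set) -- 74 left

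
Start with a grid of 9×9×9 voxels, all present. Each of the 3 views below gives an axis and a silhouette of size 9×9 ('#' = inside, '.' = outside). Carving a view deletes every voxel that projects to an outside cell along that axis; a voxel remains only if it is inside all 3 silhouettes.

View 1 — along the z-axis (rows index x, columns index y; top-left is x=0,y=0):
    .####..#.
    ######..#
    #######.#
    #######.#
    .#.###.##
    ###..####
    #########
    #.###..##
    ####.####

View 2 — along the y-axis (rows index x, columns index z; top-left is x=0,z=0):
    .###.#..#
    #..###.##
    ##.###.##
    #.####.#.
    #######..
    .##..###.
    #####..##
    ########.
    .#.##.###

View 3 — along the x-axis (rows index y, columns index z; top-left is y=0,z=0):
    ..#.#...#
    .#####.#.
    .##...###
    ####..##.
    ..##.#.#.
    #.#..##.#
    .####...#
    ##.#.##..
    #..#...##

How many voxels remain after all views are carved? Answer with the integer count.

voxel count = 218

full grid |V| = 729
carve view 1 (along z, XY-mask fill 64/81): 576 voxels remain
carve view 2 (along y, XZ-mask fill 57/81): 407 voxels remain
carve view 3 (along x, YZ-mask fill 43/81): 218 voxels remain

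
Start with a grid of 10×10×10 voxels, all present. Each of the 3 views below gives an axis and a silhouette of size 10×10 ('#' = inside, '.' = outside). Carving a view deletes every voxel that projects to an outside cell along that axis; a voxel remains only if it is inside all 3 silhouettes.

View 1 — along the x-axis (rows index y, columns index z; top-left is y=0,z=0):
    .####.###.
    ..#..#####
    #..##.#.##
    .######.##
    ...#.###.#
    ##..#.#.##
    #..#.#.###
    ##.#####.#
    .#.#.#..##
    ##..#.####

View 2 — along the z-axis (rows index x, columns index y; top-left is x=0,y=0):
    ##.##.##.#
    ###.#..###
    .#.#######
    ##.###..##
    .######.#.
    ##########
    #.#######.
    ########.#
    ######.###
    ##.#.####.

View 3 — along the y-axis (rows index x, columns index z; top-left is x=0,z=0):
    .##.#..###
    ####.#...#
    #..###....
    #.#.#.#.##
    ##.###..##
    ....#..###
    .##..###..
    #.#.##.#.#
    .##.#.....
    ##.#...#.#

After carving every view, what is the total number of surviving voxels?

252 voxels

before carving: 1000 voxels (10×10×10)
[1] x-view keeps 64 columns → grid now 640
[2] z-view keeps 79 columns → grid now 506
[3] y-view keeps 52 columns → grid now 252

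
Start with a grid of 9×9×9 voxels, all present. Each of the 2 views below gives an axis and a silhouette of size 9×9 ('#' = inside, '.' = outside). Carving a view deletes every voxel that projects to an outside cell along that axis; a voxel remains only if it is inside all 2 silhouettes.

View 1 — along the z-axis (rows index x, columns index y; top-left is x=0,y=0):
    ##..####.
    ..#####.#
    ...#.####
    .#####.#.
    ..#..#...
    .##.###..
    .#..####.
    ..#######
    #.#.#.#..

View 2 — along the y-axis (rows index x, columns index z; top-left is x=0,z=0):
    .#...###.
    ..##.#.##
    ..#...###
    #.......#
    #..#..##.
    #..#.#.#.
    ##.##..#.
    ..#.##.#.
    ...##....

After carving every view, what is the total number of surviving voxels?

before carving: 729 voxels (9×9×9)
after view 1 [z-axis, 46 of 81 cells solid] → remaining = 414
after view 2 [y-axis, 34 of 81 cells solid] → remaining = 175

remaining voxels: 175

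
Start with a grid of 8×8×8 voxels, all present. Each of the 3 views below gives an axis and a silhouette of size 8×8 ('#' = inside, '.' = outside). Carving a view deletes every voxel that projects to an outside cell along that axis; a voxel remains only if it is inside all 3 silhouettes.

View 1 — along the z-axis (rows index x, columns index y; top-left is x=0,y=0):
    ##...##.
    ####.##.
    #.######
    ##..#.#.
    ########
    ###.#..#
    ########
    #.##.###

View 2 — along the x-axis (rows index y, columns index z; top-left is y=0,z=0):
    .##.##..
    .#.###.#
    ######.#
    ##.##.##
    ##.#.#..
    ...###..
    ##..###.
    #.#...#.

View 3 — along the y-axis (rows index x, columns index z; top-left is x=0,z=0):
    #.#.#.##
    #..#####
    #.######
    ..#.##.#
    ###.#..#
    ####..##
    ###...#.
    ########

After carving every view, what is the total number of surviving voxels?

voxel count = 151

before carving: 512 voxels (8×8×8)
V1 z: intersect with XY mask (48 set) -- 384 left
V2 x: intersect with YZ mask (37 set) -- 222 left
V3 y: intersect with XZ mask (45 set) -- 151 left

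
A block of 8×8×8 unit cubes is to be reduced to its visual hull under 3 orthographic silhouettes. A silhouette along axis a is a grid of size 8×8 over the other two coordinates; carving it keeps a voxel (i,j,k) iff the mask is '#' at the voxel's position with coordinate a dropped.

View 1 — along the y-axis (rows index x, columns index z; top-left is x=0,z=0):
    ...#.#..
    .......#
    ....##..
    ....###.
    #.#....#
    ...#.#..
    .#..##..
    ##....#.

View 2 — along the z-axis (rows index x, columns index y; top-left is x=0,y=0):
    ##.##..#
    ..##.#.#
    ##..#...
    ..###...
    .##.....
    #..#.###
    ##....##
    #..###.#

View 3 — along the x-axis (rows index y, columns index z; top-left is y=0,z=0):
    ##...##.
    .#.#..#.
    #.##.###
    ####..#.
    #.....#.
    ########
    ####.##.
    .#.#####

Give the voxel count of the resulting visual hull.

initial block: 8^3 = 512
  1. axis=1 (XZ plane), |mask|=19  ⇒  voxels=152
  2. axis=2 (XY plane), |mask|=31  ⇒  voxels=72
  3. axis=0 (YZ plane), |mask|=40  ⇒  voxels=45

voxel count = 45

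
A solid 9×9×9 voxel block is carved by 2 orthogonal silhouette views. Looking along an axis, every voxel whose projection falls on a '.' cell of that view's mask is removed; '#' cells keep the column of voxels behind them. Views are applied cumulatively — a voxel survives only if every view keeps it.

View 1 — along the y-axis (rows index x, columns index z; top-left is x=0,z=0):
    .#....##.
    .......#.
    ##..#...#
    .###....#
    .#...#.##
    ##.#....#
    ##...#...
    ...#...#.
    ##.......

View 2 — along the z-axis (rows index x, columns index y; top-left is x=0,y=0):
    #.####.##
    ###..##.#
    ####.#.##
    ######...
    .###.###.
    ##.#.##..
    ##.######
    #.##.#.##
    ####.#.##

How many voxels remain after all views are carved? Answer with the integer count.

173 voxels

before carving: 729 voxels (9×9×9)
V1 y: intersect with XZ mask (27 set) -- 243 left
V2 z: intersect with XY mask (58 set) -- 173 left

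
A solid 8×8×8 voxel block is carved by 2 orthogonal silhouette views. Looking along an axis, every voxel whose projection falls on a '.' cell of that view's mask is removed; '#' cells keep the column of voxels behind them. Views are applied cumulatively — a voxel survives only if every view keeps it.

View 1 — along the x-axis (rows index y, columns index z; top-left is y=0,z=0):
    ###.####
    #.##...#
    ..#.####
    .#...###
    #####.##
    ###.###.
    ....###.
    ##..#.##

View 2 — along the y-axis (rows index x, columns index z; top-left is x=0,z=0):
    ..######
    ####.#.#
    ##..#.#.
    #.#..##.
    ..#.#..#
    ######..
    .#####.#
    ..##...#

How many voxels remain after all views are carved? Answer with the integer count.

full grid |V| = 512
carve view 1 (along x, YZ-mask fill 41/64): 328 voxels remain
carve view 2 (along y, XZ-mask fill 38/64): 191 voxels remain

voxel count = 191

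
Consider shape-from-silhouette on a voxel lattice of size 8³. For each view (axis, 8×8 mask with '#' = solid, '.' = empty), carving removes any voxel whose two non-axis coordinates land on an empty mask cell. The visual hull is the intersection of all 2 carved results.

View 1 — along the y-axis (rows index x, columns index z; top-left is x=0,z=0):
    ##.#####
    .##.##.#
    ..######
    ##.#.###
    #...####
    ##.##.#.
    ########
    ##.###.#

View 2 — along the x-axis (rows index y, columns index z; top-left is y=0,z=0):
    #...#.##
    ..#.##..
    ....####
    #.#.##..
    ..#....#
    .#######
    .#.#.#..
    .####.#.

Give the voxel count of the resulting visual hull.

192 voxels

full grid |V| = 512
[1] y-view keeps 48 columns → grid now 384
[2] x-view keeps 32 columns → grid now 192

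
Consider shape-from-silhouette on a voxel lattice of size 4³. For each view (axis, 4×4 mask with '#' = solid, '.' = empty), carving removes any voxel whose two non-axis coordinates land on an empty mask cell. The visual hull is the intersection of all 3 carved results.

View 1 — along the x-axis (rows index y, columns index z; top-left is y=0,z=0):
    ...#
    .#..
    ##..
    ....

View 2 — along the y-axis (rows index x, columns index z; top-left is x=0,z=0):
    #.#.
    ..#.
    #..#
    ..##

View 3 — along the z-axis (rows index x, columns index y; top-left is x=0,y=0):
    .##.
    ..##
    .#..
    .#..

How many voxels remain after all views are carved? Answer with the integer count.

voxel count = 1

initial block: 4^3 = 64
step 1: project along x, AND mask (4/16) → |grid| = 16
step 2: project along y, AND mask (7/16) → |grid| = 4
step 3: project along z, AND mask (6/16) → |grid| = 1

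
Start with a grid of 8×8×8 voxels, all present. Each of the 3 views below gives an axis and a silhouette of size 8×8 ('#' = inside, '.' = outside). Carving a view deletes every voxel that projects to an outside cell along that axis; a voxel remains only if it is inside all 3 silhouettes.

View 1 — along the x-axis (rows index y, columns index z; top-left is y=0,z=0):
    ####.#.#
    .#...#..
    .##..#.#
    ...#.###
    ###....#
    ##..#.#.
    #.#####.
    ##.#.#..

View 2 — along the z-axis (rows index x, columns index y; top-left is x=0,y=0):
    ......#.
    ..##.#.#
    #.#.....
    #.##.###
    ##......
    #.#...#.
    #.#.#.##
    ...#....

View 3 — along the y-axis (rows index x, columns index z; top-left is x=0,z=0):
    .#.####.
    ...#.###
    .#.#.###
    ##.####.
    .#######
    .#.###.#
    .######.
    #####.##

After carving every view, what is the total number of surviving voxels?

79 voxels

full grid |V| = 512
V1 x: intersect with YZ mask (34 set) -- 272 left
V2 z: intersect with XY mask (24 set) -- 112 left
V3 y: intersect with XZ mask (45 set) -- 79 left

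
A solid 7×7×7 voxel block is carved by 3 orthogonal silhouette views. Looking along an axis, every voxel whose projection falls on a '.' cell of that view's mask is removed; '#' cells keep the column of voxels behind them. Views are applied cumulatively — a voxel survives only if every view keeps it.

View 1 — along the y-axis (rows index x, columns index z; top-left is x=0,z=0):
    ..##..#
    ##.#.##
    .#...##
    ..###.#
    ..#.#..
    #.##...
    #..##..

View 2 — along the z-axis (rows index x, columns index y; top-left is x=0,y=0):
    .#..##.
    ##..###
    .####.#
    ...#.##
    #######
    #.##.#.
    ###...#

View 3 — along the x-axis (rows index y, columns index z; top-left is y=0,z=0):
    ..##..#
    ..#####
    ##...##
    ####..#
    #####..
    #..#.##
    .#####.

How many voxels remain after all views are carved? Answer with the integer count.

start: 7×7×7 = 343 voxels
after view 1 [y-axis, 23 of 49 cells solid] → remaining = 161
after view 2 [z-axis, 31 of 49 cells solid] → remaining = 99
after view 3 [x-axis, 31 of 49 cells solid] → remaining = 62

|visual hull| = 62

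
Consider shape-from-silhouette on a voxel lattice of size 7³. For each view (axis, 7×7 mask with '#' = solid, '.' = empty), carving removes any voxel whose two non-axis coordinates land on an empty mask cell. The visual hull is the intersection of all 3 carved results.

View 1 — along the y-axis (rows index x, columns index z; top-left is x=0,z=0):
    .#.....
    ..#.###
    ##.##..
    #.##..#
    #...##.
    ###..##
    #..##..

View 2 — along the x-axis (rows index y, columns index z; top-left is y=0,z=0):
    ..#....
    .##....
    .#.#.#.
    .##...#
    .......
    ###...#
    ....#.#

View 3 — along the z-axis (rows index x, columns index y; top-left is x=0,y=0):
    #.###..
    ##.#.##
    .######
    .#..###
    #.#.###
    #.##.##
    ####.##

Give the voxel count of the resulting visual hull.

full grid |V| = 343
  1. axis=1 (XZ plane), |mask|=24  ⇒  voxels=168
  2. axis=0 (YZ plane), |mask|=15  ⇒  voxels=48
  3. axis=2 (XY plane), |mask|=35  ⇒  voxels=39

39 voxels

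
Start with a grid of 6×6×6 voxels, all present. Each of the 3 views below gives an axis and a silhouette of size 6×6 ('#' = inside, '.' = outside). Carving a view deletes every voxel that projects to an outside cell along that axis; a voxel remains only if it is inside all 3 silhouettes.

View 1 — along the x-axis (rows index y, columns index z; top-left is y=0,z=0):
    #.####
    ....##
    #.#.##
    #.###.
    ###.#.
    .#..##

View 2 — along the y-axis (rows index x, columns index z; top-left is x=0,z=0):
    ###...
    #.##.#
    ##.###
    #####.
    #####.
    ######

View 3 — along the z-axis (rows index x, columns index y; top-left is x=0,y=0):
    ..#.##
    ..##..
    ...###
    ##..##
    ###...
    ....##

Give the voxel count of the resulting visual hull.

before carving: 216 voxels (6×6×6)
after view 1 [x-axis, 22 of 36 cells solid] → remaining = 132
after view 2 [y-axis, 28 of 36 cells solid] → remaining = 100
after view 3 [z-axis, 17 of 36 cells solid] → remaining = 47

voxel count = 47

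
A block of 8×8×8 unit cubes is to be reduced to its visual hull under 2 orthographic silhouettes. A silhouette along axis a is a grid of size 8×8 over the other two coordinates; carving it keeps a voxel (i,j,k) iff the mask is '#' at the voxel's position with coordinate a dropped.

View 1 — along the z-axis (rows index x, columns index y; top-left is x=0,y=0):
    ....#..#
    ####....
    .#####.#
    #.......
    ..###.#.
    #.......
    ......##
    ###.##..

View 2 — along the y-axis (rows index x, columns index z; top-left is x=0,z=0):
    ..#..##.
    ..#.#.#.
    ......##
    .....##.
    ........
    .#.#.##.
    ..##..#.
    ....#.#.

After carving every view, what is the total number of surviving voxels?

52 voxels

before carving: 512 voxels (8×8×8)
carve view 1 (along z, XY-mask fill 25/64): 200 voxels remain
carve view 2 (along y, XZ-mask fill 19/64): 52 voxels remain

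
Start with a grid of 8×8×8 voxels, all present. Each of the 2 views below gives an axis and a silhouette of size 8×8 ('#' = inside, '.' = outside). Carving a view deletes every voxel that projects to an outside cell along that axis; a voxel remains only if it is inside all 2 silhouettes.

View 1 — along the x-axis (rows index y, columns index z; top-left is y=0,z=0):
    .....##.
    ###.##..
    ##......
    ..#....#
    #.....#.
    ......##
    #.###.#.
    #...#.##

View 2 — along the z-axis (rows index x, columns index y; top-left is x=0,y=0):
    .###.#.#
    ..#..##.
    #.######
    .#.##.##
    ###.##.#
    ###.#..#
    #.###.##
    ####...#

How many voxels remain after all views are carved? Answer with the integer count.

before carving: 512 voxels (8×8×8)
after view 1 [x-axis, 24 of 64 cells solid] → remaining = 192
after view 2 [z-axis, 42 of 64 cells solid] → remaining = 125

|visual hull| = 125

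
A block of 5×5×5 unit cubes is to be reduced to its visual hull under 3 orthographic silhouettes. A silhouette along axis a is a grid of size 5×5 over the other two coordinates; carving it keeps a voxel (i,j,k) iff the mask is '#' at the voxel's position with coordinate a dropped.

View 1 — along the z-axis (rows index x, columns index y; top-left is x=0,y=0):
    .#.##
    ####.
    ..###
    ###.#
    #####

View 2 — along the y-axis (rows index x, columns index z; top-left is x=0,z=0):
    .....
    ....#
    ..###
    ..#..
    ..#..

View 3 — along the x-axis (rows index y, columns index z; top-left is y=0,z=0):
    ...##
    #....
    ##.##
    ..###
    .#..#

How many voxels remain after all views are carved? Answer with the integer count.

start: 5×5×5 = 125 voxels
carve view 1 (along z, XY-mask fill 19/25): 95 voxels remain
carve view 2 (along y, XZ-mask fill 6/25): 22 voxels remain
carve view 3 (along x, YZ-mask fill 12/25): 10 voxels remain

|visual hull| = 10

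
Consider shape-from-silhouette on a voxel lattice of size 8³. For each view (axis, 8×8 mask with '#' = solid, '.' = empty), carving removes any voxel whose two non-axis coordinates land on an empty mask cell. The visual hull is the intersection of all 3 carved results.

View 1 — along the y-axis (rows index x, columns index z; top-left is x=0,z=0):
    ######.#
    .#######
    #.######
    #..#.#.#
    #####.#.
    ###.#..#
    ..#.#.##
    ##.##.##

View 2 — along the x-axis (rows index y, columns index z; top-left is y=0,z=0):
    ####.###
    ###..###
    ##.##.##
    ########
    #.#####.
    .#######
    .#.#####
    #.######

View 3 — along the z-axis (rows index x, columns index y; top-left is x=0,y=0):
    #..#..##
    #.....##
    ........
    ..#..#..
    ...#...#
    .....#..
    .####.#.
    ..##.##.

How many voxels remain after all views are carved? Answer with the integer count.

voxel count = 101

start: 8×8×8 = 512 voxels
step 1: project along y, AND mask (46/64) → |grid| = 368
step 2: project along x, AND mask (53/64) → |grid| = 303
step 3: project along z, AND mask (21/64) → |grid| = 101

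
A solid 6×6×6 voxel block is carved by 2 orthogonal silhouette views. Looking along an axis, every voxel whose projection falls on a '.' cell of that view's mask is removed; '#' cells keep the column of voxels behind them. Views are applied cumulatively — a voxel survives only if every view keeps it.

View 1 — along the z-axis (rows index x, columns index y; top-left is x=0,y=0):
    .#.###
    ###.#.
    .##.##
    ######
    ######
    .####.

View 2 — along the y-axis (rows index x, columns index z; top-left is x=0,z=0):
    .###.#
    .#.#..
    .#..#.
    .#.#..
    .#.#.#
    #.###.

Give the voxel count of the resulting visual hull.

initial block: 6^3 = 216
  1. axis=2 (XY plane), |mask|=28  ⇒  voxels=168
  2. axis=1 (XZ plane), |mask|=17  ⇒  voxels=78

remaining voxels: 78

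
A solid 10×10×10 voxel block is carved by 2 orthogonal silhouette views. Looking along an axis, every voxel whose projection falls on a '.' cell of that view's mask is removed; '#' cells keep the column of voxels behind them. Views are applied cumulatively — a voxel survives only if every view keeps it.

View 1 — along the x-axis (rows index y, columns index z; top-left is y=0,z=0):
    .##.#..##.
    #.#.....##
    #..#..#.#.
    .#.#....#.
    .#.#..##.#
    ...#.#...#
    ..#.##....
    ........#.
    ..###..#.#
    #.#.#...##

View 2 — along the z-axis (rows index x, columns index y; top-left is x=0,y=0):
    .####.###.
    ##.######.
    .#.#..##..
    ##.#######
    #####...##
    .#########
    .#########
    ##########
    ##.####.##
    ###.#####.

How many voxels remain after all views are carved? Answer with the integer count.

297 voxels

initial block: 10^3 = 1000
[1] x-view keeps 38 columns → grid now 380
[2] z-view keeps 79 columns → grid now 297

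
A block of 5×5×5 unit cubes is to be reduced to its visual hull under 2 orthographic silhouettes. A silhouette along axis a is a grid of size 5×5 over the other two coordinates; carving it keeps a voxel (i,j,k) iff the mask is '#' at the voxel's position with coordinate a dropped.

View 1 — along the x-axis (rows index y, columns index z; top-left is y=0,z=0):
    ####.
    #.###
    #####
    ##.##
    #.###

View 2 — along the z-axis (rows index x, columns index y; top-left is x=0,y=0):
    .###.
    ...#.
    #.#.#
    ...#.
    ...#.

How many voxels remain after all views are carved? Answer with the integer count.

voxel count = 38

full grid |V| = 125
[1] x-view keeps 21 columns → grid now 105
[2] z-view keeps 9 columns → grid now 38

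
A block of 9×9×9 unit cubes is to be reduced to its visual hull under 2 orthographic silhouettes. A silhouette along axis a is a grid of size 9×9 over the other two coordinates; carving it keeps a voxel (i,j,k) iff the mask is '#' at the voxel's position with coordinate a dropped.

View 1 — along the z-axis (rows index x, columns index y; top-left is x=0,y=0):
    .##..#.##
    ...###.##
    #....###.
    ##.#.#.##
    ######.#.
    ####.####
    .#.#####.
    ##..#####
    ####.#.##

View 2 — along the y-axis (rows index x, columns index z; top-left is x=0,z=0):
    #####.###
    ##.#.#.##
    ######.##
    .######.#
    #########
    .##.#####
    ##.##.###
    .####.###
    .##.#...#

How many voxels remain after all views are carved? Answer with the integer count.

initial block: 9^3 = 729
V1 z: intersect with XY mask (55 set) -- 495 left
V2 y: intersect with XZ mask (63 set) -- 382 left

382 voxels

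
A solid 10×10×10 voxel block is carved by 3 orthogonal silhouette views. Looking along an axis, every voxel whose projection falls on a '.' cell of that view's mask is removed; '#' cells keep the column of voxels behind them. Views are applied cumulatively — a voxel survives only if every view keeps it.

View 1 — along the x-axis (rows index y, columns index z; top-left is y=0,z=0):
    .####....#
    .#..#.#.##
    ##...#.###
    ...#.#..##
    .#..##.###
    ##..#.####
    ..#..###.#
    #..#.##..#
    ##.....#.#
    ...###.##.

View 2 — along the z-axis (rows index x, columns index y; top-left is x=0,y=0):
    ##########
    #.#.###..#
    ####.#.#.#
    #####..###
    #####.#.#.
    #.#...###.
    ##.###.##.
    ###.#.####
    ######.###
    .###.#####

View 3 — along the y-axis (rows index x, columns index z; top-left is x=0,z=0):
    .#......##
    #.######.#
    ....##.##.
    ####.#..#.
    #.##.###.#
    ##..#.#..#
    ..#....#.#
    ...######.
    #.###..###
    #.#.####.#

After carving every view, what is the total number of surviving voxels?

220 voxels

start: 10×10×10 = 1000 voxels
[1] x-view keeps 52 columns → grid now 520
[2] z-view keeps 75 columns → grid now 388
[3] y-view keeps 56 columns → grid now 220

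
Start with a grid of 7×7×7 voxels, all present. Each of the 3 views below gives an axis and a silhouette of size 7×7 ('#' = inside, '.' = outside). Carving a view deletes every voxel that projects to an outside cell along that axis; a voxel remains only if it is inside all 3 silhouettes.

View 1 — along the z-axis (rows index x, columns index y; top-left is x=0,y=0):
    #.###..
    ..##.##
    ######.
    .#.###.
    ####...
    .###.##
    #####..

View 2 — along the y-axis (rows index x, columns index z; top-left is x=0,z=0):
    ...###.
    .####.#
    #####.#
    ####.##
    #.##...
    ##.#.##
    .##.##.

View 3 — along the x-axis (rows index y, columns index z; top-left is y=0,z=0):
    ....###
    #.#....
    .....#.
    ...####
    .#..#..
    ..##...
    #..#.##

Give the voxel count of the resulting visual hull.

initial block: 7^3 = 343
V1 z: intersect with XY mask (32 set) -- 224 left
V2 y: intersect with XZ mask (32 set) -- 149 left
V3 x: intersect with YZ mask (18 set) -- 54 left

54 voxels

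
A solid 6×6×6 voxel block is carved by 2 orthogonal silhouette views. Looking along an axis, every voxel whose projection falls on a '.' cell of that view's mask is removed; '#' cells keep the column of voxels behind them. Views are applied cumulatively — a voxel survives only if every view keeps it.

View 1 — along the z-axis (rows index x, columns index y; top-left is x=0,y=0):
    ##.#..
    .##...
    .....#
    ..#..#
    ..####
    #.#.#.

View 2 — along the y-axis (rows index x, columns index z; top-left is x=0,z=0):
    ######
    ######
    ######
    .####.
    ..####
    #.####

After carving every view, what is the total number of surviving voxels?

initial block: 6^3 = 216
[1] z-view keeps 15 columns → grid now 90
[2] y-view keeps 31 columns → grid now 75

|visual hull| = 75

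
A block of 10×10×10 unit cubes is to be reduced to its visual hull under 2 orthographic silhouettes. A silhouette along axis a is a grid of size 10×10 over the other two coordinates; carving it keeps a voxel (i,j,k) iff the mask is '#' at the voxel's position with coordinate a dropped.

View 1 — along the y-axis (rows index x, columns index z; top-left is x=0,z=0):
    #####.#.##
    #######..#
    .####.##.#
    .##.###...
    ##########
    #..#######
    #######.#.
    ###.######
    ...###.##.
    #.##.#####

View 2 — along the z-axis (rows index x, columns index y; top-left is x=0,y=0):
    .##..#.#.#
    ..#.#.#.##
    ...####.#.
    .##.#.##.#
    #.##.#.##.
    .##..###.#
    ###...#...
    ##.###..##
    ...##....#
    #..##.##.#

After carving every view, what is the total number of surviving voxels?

411 voxels

before carving: 1000 voxels (10×10×10)
after view 1 [y-axis, 76 of 100 cells solid] → remaining = 760
after view 2 [z-axis, 53 of 100 cells solid] → remaining = 411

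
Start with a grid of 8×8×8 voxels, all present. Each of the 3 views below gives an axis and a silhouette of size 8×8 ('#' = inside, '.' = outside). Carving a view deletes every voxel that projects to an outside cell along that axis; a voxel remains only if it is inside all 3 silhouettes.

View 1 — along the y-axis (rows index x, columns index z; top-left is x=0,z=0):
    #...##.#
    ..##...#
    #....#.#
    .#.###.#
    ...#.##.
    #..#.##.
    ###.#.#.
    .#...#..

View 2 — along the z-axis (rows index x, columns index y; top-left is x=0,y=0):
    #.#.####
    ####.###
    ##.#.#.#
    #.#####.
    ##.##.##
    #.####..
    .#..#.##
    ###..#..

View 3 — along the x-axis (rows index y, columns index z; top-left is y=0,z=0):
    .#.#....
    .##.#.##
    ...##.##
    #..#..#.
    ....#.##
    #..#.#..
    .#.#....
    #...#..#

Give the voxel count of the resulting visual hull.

start: 8×8×8 = 512 voxels
step 1: project along y, AND mask (29/64) → |grid| = 232
step 2: project along z, AND mask (43/64) → |grid| = 156
step 3: project along x, AND mask (25/64) → |grid| = 64

voxel count = 64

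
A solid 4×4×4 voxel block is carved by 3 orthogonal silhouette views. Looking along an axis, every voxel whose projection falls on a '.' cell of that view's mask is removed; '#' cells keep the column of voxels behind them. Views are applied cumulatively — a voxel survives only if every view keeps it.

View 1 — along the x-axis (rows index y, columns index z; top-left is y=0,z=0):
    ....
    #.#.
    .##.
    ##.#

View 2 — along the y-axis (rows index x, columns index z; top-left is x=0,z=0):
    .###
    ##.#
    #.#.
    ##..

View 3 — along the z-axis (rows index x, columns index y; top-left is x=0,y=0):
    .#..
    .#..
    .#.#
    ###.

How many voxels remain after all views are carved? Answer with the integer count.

remaining voxels: 7

full grid |V| = 64
  1. axis=0 (YZ plane), |mask|=7  ⇒  voxels=28
  2. axis=1 (XZ plane), |mask|=10  ⇒  voxels=18
  3. axis=2 (XY plane), |mask|=7  ⇒  voxels=7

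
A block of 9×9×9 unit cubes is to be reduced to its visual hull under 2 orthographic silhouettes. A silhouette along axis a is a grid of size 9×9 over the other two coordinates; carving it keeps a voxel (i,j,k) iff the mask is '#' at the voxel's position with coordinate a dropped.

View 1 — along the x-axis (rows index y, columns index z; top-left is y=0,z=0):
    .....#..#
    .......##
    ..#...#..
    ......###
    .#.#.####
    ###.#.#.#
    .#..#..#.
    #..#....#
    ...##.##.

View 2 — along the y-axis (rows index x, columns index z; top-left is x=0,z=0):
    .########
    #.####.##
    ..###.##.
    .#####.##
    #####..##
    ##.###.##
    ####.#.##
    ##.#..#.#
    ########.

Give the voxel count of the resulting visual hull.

voxel count = 209

initial block: 9^3 = 729
after view 1 [x-axis, 31 of 81 cells solid] → remaining = 279
after view 2 [y-axis, 61 of 81 cells solid] → remaining = 209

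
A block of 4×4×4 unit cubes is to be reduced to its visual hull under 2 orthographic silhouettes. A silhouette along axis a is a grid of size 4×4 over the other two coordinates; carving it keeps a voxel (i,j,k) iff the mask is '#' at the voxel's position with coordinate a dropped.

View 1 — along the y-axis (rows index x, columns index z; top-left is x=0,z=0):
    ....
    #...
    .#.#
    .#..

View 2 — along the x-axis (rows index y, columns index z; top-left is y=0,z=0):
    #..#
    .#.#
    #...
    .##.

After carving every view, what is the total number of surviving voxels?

voxel count = 8

start: 4×4×4 = 64 voxels
  1. axis=1 (XZ plane), |mask|=4  ⇒  voxels=16
  2. axis=0 (YZ plane), |mask|=7  ⇒  voxels=8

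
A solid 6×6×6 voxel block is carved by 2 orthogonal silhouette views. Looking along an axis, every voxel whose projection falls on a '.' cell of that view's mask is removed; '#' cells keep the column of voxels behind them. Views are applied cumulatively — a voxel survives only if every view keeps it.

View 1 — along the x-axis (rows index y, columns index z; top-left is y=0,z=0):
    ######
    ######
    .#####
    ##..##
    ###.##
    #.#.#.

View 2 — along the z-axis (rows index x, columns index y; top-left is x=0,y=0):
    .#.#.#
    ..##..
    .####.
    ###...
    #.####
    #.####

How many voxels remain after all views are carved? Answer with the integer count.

|visual hull| = 105

before carving: 216 voxels (6×6×6)
[1] x-view keeps 29 columns → grid now 174
[2] z-view keeps 22 columns → grid now 105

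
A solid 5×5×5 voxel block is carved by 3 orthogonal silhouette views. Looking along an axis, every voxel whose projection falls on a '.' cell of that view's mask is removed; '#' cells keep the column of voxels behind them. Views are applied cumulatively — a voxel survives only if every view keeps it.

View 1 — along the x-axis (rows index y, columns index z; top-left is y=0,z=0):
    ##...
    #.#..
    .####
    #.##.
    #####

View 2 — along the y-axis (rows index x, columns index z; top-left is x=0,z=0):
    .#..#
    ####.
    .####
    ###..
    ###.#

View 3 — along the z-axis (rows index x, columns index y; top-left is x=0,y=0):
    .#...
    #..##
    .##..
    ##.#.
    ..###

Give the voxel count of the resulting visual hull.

29 voxels

initial block: 5^3 = 125
V1 x: intersect with YZ mask (16 set) -- 80 left
V2 y: intersect with XZ mask (17 set) -- 55 left
V3 z: intersect with XY mask (12 set) -- 29 left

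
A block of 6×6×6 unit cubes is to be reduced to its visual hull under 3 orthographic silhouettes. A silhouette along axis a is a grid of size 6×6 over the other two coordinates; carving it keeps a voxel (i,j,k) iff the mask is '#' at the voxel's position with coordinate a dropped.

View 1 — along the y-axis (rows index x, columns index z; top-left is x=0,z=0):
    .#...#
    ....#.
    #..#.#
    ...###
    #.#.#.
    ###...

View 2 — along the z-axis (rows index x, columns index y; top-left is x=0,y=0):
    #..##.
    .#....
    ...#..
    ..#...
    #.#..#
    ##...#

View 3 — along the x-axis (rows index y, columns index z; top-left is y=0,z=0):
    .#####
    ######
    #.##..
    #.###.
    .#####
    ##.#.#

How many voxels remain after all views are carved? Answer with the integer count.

full grid |V| = 216
V1 y: intersect with XZ mask (15 set) -- 90 left
V2 z: intersect with XY mask (12 set) -- 31 left
V3 x: intersect with YZ mask (27 set) -- 20 left

|visual hull| = 20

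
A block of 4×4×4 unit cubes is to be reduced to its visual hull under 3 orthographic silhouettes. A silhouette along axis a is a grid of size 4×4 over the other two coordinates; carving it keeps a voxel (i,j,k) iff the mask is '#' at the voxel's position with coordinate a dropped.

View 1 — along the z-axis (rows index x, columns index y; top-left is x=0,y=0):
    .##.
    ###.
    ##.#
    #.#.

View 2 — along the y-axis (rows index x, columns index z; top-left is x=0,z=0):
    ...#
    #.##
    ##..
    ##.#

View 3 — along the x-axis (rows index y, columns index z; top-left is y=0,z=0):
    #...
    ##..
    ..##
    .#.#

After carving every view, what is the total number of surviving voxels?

|visual hull| = 11

full grid |V| = 64
after view 1 [z-axis, 10 of 16 cells solid] → remaining = 40
after view 2 [y-axis, 9 of 16 cells solid] → remaining = 23
after view 3 [x-axis, 7 of 16 cells solid] → remaining = 11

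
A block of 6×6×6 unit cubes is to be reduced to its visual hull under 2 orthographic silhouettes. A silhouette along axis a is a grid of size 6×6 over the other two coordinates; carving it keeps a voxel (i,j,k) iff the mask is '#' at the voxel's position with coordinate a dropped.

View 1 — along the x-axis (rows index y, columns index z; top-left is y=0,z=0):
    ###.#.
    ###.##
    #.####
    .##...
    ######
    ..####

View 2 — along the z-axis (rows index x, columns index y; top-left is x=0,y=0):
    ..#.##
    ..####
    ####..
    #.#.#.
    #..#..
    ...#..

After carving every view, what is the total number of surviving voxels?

voxel count = 71

before carving: 216 voxels (6×6×6)
V1 x: intersect with YZ mask (26 set) -- 156 left
V2 z: intersect with XY mask (17 set) -- 71 left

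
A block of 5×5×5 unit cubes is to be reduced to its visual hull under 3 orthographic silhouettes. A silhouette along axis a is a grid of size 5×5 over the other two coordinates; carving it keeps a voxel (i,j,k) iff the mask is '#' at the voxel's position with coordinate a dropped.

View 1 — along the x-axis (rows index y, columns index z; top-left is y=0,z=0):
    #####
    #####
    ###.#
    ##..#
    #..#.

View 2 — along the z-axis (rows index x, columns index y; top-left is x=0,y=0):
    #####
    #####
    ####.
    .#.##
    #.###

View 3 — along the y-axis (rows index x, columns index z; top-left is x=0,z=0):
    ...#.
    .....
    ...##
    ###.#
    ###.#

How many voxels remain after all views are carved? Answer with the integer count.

29 voxels

initial block: 5^3 = 125
carve view 1 (along x, YZ-mask fill 19/25): 95 voxels remain
carve view 2 (along z, XY-mask fill 21/25): 79 voxels remain
carve view 3 (along y, XZ-mask fill 11/25): 29 voxels remain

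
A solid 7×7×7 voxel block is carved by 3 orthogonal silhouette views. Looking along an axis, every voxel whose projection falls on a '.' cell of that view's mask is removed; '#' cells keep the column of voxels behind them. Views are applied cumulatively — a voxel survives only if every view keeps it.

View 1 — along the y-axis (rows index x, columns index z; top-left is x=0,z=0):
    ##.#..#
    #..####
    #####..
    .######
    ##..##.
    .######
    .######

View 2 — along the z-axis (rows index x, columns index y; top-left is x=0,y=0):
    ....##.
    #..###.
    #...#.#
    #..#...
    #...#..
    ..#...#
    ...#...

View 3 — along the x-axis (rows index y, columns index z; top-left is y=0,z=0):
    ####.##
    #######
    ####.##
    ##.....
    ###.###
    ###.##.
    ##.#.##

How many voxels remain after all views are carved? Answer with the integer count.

start: 7×7×7 = 343 voxels
V1 y: intersect with XZ mask (36 set) -- 252 left
V2 z: intersect with XY mask (16 set) -- 81 left
V3 x: intersect with YZ mask (37 set) -- 51 left

voxel count = 51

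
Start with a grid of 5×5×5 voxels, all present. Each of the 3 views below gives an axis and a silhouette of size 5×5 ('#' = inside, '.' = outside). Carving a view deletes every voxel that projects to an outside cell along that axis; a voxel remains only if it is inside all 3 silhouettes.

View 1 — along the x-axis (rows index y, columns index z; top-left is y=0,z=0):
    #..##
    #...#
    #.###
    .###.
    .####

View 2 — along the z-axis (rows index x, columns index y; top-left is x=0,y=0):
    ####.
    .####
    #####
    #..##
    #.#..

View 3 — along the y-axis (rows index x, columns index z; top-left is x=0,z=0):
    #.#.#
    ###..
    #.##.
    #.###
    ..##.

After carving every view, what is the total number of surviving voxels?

voxel count = 36

initial block: 5^3 = 125
step 1: project along x, AND mask (16/25) → |grid| = 80
step 2: project along z, AND mask (18/25) → |grid| = 58
step 3: project along y, AND mask (15/25) → |grid| = 36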